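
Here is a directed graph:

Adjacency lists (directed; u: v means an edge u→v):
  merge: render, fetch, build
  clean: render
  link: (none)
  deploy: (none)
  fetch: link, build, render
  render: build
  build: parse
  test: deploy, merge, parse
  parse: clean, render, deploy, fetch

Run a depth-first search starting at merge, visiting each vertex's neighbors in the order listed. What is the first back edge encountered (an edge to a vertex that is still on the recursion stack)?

DFS from merge (visiting each vertex's neighbors in the order listed); mark gray on enter, black on exit:
merge gray
  render gray
    build gray
      parse gray
        clean gray
          clean→render: render is gray → back edge
First back edge: clean → render.

clean→render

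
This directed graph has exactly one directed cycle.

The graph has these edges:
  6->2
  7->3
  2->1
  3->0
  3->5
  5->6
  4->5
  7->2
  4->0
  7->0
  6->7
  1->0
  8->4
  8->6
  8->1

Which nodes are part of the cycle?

DFS with gray/black marking from 5:
5 gray
  6 gray
    2 gray
      1 gray
        0 gray
        0 black
      1 black
    2 black
    7 gray
      7→0: 0 black — skip
      7→2: 2 black — skip
      3 gray
        3→5: 5 is gray → back edge
Back edge closes the cycle 5 → 6 → 7 → 3 → 5; its vertices are {3, 5, 6, 7}.

3, 5, 6, 7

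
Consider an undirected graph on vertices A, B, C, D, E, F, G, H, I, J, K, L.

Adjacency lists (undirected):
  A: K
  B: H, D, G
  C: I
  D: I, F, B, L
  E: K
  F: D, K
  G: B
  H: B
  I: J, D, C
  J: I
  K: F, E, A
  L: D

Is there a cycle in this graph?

No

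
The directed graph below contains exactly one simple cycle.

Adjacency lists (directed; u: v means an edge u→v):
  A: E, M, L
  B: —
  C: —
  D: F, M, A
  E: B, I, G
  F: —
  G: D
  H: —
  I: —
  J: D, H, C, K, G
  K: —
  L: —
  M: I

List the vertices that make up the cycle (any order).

DFS with gray/black marking from D:
D gray
  F gray
  F black
  M gray
    I gray
    I black
  M black
  A gray
    E gray
      B gray
      B black
      E→I: I black — skip
      G gray
        G→D: D is gray → back edge
Back edge closes the cycle D → A → E → G → D; its vertices are {A, D, E, G}.

A, D, E, G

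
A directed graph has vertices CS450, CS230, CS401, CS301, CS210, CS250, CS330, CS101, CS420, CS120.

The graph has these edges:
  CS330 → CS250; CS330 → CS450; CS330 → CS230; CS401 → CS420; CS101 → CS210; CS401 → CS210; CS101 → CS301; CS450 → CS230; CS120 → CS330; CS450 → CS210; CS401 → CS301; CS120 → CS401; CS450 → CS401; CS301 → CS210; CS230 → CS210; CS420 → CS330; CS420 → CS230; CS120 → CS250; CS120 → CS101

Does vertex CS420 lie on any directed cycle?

Yes

CS420 is on a cycle iff CS420 can reach itself via ≥1 edge.
CS420 → CS330 → CS450 → CS401 → CS420 — yes.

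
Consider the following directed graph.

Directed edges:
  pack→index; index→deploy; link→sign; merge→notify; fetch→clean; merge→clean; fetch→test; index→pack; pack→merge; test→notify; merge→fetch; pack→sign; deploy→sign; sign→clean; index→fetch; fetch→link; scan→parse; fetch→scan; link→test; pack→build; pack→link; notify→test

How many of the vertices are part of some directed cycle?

4

A vertex is on a directed cycle iff it belongs to a strongly connected component of size ≥ 2 (or has a self-loop).
The vertices on cycles are {pack, test, index, notify} — 4 in total.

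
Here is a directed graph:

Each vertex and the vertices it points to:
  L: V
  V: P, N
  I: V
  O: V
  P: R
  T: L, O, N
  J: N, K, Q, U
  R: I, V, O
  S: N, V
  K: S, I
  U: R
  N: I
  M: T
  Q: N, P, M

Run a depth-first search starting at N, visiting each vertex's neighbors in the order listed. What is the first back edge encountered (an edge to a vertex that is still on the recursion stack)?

R→I

DFS from N (visiting each vertex's neighbors in the order listed); mark gray on enter, black on exit:
N gray
  I gray
    V gray
      P gray
        R gray
          R→I: I is gray → back edge
First back edge: R → I.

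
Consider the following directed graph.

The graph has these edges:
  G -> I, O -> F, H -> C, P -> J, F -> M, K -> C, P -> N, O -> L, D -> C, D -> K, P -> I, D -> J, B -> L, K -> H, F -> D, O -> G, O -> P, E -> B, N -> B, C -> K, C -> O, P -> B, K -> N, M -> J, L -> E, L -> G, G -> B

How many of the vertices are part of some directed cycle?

10

A vertex is on a directed cycle iff it belongs to a strongly connected component of size ≥ 2 (or has a self-loop).
The vertices on cycles are {B, C, D, E, F, G, H, K, L, O} — 10 in total.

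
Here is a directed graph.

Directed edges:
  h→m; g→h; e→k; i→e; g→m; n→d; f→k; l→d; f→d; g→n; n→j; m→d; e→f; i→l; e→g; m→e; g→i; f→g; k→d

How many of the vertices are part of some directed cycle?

6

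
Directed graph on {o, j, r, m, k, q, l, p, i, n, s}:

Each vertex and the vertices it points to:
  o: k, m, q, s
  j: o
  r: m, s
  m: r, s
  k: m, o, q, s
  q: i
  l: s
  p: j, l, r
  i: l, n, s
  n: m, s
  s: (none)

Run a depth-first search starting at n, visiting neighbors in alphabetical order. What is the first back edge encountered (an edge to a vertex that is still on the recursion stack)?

DFS from n (visiting neighbors in alphabetical order); mark gray on enter, black on exit:
n gray
  m gray
    r gray
      r→m: m is gray → back edge
First back edge: r → m.

r→m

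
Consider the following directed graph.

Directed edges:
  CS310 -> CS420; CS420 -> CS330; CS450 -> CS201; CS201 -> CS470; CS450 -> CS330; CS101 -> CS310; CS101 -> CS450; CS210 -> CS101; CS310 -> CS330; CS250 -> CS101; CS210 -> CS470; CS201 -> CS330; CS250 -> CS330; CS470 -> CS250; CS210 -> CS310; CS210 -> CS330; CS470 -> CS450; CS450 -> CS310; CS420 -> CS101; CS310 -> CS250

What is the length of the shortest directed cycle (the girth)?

For each vertex v, BFS finds the shortest path from v back to v.
The shortest such closed walk is CS470 → CS450 → CS201 → CS470, length 3.

3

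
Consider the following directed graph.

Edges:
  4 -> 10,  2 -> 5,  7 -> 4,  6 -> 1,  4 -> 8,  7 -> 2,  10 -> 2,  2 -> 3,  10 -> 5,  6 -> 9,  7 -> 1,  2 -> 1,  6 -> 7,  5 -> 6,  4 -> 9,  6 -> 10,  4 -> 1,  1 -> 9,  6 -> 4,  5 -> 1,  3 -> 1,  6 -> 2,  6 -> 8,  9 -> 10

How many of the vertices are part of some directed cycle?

9

A vertex is on a directed cycle iff it belongs to a strongly connected component of size ≥ 2 (or has a self-loop).
The vertices on cycles are {1, 2, 3, 4, 5, 6, 7, 9, 10} — 9 in total.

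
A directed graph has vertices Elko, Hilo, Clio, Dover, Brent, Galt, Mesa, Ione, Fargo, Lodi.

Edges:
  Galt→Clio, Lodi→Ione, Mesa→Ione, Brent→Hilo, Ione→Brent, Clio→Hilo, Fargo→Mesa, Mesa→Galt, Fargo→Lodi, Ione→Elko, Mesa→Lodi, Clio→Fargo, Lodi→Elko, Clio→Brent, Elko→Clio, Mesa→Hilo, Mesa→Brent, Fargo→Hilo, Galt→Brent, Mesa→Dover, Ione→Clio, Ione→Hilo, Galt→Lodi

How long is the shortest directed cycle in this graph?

4

For each vertex v, BFS finds the shortest path from v back to v.
The shortest such closed walk is Mesa → Galt → Clio → Fargo → Mesa, length 4.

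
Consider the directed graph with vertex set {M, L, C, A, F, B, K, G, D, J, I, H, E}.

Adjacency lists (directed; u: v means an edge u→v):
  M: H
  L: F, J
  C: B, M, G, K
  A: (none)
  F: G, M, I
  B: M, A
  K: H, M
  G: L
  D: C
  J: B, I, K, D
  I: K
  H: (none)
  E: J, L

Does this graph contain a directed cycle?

Yes

DFS with white/gray/black marking, starting from A:
A gray
A black
M gray
  H gray
  H black
M black
L gray
  F gray
    G gray
      G→L: L is gray → back edge
Back edge found, so a cycle exists: L → F → G → L.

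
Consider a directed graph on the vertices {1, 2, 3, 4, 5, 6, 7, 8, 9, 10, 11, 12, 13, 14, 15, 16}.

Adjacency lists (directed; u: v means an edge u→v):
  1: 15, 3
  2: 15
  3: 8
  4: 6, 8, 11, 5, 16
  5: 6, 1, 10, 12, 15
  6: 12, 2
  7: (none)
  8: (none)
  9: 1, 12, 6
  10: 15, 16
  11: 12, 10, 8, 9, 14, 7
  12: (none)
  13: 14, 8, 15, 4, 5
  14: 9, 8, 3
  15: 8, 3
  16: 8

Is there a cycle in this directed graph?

No

DFS with white/gray/black marking, starting from 3:
3 gray
  8 gray
  8 black
3 black
1 gray
  15 gray
    15→8: 8 black — skip
    15→3: 3 black — skip
  15 black
  1→3: 3 black — skip
1 black
2 gray
  2→15: 15 black — skip
2 black
4 gray
  6 gray
    12 gray
    12 black
    6→2: 2 black — skip
  6 black
  4→8: 8 black — skip
  11 gray
    11→12: 12 black — skip
    10 gray
      10→15: 15 black — skip
      16 gray
        16→8: 8 black — skip
      16 black
    10 black
    11→8: 8 black — skip
    9 gray
      9→1: 1 black — skip
      9→12: 12 black — skip
      9→6: 6 black — skip
    9 black
    14 gray
      14→9: 9 black — skip
      14→8: 8 black — skip
      14→3: 3 black — skip
    14 black
    7 gray
    7 black
  11 black
  5 gray
    5→6: 6 black — skip
    5→1: 1 black — skip
    5→10: 10 black — skip
    5→12: 12 black — skip
    5→15: 15 black — skip
  5 black
  4→16: 16 black — skip
4 black
13 gray
  13→14: 14 black — skip
  13→8: 8 black — skip
  13→15: 15 black — skip
  13→4: 4 black — skip
  13→5: 5 black — skip
13 black
Every edge goes to a white or black vertex — no back edge, so the graph is acyclic.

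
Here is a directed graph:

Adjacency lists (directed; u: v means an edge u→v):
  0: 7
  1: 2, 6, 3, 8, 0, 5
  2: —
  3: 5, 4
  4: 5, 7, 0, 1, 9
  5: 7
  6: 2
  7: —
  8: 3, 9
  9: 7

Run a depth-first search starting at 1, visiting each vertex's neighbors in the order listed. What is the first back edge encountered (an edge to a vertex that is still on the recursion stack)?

4->1

DFS from 1 (visiting each vertex's neighbors in the order listed); mark gray on enter, black on exit:
1 gray
  2 gray
  2 black
  6 gray
    6→2: 2 black — skip
  6 black
  3 gray
    5 gray
      7 gray
      7 black
    5 black
    4 gray
      4→5: 5 black — skip
      4→7: 7 black — skip
      0 gray
        0→7: 7 black — skip
      0 black
      4→1: 1 is gray → back edge
First back edge: 4 → 1.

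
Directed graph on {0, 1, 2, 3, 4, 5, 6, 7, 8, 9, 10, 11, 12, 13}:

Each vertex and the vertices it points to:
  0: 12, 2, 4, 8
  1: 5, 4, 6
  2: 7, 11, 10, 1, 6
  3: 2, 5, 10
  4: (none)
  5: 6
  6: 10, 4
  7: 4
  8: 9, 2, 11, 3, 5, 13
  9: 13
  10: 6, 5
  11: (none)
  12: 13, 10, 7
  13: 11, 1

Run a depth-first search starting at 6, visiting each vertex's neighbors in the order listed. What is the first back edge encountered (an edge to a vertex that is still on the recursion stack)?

DFS from 6 (visiting each vertex's neighbors in the order listed); mark gray on enter, black on exit:
6 gray
  10 gray
    10→6: 6 is gray → back edge
First back edge: 10 → 6.

10->6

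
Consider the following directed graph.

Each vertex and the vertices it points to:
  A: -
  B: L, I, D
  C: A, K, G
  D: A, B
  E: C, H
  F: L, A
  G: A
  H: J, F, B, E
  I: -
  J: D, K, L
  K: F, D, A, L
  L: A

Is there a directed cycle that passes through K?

K lies on a cycle iff there is a path from K back to itself.
Exploring from K, it never reaches itself; equivalently, its strongly connected component is a singleton.

No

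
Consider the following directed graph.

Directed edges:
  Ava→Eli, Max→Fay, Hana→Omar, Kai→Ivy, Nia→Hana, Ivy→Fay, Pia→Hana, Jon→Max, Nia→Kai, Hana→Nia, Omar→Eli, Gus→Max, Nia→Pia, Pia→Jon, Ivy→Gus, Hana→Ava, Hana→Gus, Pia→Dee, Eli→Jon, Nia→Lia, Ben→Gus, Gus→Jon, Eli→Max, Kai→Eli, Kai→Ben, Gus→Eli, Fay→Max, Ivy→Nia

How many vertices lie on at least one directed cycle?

7

A vertex is on a directed cycle iff it belongs to a strongly connected component of size ≥ 2 (or has a self-loop).
The vertices on cycles are {Fay, Ivy, Kai, Max, Nia, Pia, Hana} — 7 in total.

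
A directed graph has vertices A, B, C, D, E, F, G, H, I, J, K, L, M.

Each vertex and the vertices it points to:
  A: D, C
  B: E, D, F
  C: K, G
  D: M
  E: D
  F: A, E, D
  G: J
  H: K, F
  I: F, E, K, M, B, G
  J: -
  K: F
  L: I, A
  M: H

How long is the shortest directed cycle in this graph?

4

For each vertex v, BFS finds the shortest path from v back to v.
The shortest such closed walk is A → C → K → F → A, length 4.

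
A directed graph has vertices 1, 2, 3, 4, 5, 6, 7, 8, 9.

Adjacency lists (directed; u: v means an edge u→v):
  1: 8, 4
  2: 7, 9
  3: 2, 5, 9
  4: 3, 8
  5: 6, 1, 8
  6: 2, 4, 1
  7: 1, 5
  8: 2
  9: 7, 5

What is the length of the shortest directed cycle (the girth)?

4

For each vertex v, BFS finds the shortest path from v back to v.
The shortest such closed walk is 6 → 2 → 9 → 5 → 6, length 4.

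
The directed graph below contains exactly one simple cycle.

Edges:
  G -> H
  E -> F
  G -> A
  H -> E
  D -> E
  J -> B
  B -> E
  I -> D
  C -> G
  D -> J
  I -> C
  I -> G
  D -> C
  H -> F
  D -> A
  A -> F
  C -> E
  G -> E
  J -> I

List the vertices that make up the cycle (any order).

DFS with gray/black marking from J:
J gray
  B gray
    E gray
      F gray
      F black
    E black
  B black
  I gray
    C gray
      G gray
        A gray
          A→F: F black — skip
        A black
        H gray
          H→F: F black — skip
          H→E: E black — skip
        H black
        G→E: E black — skip
      G black
      C→E: E black — skip
    C black
    I→G: G black — skip
    D gray
      D→J: J is gray → back edge
Back edge closes the cycle J → I → D → J; its vertices are {D, I, J}.

D, I, J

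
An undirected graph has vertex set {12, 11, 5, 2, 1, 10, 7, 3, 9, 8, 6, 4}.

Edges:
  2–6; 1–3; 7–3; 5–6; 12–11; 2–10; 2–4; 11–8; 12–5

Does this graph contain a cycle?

No

DFS, tracking each vertex's parent; an edge to a visited non-parent vertex closes a cycle.
Start from 6:
visit 6 (parent –)
  visit 2 (parent 6)
    2–6: parent, skip
    visit 10 (parent 2)
      10–2: parent, skip
    visit 4 (parent 2)
      4–2: parent, skip
  visit 5 (parent 6)
    5–6: parent, skip
    visit 12 (parent 5)
      12–5: parent, skip
      visit 11 (parent 12)
        11–12: parent, skip
        visit 8 (parent 11)
          8–11: parent, skip
visit 1 (parent –)
  visit 3 (parent 1)
    3–1: parent, skip
    visit 7 (parent 3)
      7–3: parent, skip
visit 9 (parent –)
No non-parent visited neighbor found — the graph is a forest.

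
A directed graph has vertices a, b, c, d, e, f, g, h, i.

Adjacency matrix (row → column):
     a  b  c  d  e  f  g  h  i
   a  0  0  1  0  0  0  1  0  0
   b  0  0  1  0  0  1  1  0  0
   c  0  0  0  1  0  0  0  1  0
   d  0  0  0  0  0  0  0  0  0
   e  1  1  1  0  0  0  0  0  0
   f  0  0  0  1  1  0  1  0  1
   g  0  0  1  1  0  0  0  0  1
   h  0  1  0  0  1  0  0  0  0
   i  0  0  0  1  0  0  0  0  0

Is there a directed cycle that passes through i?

No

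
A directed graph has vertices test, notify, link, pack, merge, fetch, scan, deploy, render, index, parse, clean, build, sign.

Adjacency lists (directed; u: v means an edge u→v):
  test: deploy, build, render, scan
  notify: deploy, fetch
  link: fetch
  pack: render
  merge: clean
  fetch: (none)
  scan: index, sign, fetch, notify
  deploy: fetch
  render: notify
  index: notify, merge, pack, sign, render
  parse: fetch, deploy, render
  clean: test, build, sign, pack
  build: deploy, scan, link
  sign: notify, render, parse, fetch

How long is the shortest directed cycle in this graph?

5

For each vertex v, BFS finds the shortest path from v back to v.
The shortest such closed walk is merge → clean → build → scan → index → merge, length 5.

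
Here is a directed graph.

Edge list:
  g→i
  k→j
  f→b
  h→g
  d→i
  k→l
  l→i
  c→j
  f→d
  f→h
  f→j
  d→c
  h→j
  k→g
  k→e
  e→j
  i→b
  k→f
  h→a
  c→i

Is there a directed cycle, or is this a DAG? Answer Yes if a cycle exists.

No

DFS with white/gray/black marking, starting from f:
f gray
  b gray
  b black
  h gray
    g gray
      i gray
        i→b: b black — skip
      i black
    g black
    a gray
    a black
    j gray
    j black
  h black
  f→j: j black — skip
  d gray
    d→i: i black — skip
    c gray
      c→j: j black — skip
      c→i: i black — skip
    c black
  d black
f black
e gray
  e→j: j black — skip
e black
k gray
  k→j: j black — skip
  l gray
    l→i: i black — skip
  l black
  k→e: e black — skip
  k→g: g black — skip
  k→f: f black — skip
k black
Every edge goes to a white or black vertex — no back edge, so the graph is acyclic.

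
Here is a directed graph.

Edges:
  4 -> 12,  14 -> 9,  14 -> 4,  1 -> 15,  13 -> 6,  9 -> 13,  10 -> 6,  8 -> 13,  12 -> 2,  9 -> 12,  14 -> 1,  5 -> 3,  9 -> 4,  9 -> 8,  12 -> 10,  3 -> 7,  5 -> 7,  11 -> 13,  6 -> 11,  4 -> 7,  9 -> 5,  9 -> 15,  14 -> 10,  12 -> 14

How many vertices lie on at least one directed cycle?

A vertex is on a directed cycle iff it belongs to a strongly connected component of size ≥ 2 (or has a self-loop).
The vertices on cycles are {4, 6, 9, 11, 12, 13, 14} — 7 in total.

7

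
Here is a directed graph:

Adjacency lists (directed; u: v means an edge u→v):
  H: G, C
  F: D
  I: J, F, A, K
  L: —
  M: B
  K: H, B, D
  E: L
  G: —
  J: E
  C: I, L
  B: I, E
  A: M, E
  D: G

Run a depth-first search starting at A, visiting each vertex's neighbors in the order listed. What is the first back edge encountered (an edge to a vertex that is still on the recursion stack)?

I->A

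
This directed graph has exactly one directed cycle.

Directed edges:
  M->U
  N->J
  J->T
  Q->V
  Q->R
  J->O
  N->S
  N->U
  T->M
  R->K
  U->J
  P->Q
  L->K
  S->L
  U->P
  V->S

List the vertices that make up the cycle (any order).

J, M, T, U

DFS with gray/black marking from U:
U gray
  P gray
    Q gray
      R gray
        K gray
        K black
      R black
      V gray
        S gray
          L gray
            L→K: K black — skip
          L black
        S black
      V black
    Q black
  P black
  J gray
    O gray
    O black
    T gray
      M gray
        M→U: U is gray → back edge
Back edge closes the cycle U → J → T → M → U; its vertices are {J, M, T, U}.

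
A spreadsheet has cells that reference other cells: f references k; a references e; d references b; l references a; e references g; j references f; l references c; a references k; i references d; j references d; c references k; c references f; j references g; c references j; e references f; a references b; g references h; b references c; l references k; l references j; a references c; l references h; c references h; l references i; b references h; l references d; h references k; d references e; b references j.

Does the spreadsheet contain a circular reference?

DFS with white/gray/black marking, starting from d:
d gray
  e gray
    f gray
      k gray
      k black
    f black
    g gray
      h gray
        h→k: k black — skip
      h black
    g black
  e black
  b gray
    c gray
      j gray
        j→d: d is gray → back edge
Back edge found, so a cycle exists: d → b → c → j → d.

Yes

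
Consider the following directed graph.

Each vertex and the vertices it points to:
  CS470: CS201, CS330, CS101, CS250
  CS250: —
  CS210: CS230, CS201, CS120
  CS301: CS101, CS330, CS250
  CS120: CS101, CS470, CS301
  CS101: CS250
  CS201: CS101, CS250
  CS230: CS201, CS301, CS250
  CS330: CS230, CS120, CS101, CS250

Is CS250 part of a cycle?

No

CS250 lies on a cycle iff there is a path from CS250 back to itself.
Exploring from CS250, it never reaches itself; equivalently, its strongly connected component is a singleton.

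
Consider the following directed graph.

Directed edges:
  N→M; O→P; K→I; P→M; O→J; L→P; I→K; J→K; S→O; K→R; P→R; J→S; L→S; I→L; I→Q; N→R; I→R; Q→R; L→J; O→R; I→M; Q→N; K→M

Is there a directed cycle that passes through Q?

Q lies on a cycle iff there is a path from Q back to itself.
Exploring from Q, it never reaches itself; equivalently, its strongly connected component is a singleton.

No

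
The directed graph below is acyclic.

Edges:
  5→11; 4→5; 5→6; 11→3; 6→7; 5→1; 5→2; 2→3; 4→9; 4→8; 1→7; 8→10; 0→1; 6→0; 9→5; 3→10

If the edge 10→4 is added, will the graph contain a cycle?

Yes

Adding 10→4 creates a cycle iff 4 can already reach 10.
Path from 4: 4 → 8 → 10.
So 4 → … → 10 → 4 is a cycle.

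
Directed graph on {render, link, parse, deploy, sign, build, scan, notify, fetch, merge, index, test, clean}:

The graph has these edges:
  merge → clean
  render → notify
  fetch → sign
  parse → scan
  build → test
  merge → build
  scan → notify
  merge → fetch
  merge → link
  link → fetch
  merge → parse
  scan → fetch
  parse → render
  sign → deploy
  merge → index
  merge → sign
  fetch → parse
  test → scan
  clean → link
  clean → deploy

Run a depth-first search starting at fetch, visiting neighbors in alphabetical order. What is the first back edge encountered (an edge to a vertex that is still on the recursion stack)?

scan→fetch

DFS from fetch (visiting neighbors in alphabetical order); mark gray on enter, black on exit:
fetch gray
  parse gray
    render gray
      notify gray
      notify black
    render black
    scan gray
      scan→fetch: fetch is gray → back edge
First back edge: scan → fetch.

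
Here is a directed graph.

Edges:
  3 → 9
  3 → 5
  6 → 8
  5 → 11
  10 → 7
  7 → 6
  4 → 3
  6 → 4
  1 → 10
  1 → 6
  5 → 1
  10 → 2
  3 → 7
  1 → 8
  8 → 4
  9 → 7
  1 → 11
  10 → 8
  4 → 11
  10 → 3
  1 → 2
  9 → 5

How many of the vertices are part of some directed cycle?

9

A vertex is on a directed cycle iff it belongs to a strongly connected component of size ≥ 2 (or has a self-loop).
The vertices on cycles are {1, 3, 4, 5, 6, 7, 8, 9, 10} — 9 in total.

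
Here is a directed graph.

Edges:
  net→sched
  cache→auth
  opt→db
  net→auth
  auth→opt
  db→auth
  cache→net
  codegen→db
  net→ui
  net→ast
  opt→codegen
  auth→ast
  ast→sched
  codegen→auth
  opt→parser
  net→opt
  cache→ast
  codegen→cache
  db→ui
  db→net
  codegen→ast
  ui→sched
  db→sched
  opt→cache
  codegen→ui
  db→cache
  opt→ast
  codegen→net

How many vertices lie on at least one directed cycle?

6

A vertex is on a directed cycle iff it belongs to a strongly connected component of size ≥ 2 (or has a self-loop).
The vertices on cycles are {db, net, opt, auth, cache, codegen} — 6 in total.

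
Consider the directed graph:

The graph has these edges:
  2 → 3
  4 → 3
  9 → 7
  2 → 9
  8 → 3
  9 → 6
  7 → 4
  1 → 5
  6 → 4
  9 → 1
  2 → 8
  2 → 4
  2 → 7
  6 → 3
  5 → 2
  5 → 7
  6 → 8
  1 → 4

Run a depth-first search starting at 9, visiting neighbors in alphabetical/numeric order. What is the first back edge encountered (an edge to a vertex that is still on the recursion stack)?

2→9

DFS from 9 (visiting neighbors in alphabetical/numeric order); mark gray on enter, black on exit:
9 gray
  1 gray
    4 gray
      3 gray
      3 black
    4 black
    5 gray
      2 gray
        2→3: 3 black — skip
        2→4: 4 black — skip
        7 gray
          7→4: 4 black — skip
        7 black
        8 gray
          8→3: 3 black — skip
        8 black
        2→9: 9 is gray → back edge
First back edge: 2 → 9.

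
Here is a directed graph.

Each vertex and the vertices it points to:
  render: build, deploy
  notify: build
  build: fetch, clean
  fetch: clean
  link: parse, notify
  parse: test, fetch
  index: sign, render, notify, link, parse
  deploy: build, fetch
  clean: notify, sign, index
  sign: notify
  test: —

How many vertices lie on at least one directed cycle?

A vertex is on a directed cycle iff it belongs to a strongly connected component of size ≥ 2 (or has a self-loop).
The vertices on cycles are {link, sign, build, clean, fetch, index, parse, deploy, notify, render} — 10 in total.

10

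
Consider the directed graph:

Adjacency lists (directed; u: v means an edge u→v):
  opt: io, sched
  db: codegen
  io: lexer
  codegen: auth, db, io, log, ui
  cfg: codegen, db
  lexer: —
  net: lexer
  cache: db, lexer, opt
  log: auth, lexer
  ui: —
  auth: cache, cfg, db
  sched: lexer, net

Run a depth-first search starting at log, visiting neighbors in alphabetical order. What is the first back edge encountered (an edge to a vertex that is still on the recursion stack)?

codegen->auth

DFS from log (visiting neighbors in alphabetical order); mark gray on enter, black on exit:
log gray
  auth gray
    cache gray
      db gray
        codegen gray
          codegen→auth: auth is gray → back edge
First back edge: codegen → auth.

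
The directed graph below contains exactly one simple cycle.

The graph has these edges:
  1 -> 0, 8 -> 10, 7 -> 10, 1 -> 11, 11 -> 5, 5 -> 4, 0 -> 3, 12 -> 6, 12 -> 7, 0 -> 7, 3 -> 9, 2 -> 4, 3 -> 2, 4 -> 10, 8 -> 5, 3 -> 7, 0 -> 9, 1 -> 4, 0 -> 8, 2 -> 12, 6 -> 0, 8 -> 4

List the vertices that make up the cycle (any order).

0, 2, 3, 6, 12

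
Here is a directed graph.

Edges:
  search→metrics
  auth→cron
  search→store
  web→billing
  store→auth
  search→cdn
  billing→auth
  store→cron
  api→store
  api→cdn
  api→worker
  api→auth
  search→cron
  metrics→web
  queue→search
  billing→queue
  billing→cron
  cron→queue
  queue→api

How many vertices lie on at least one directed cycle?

9

A vertex is on a directed cycle iff it belongs to a strongly connected component of size ≥ 2 (or has a self-loop).
The vertices on cycles are {api, web, auth, cron, queue, store, search, billing, metrics} — 9 in total.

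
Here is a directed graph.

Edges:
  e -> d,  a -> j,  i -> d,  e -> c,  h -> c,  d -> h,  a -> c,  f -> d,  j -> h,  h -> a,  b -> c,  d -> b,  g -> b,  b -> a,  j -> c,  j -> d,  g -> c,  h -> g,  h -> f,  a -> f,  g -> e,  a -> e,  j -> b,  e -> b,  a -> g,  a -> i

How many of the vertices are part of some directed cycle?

9

A vertex is on a directed cycle iff it belongs to a strongly connected component of size ≥ 2 (or has a self-loop).
The vertices on cycles are {a, b, d, e, f, g, h, i, j} — 9 in total.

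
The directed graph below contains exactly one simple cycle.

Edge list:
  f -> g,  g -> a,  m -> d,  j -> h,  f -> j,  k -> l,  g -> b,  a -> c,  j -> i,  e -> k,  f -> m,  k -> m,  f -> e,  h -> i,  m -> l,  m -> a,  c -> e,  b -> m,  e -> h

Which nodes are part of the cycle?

a, c, e, k, m

DFS with gray/black marking from e:
e gray
  h gray
    i gray
    i black
  h black
  k gray
    m gray
      l gray
      l black
      a gray
        c gray
          c→e: e is gray → back edge
Back edge closes the cycle e → k → m → a → c → e; its vertices are {a, c, e, k, m}.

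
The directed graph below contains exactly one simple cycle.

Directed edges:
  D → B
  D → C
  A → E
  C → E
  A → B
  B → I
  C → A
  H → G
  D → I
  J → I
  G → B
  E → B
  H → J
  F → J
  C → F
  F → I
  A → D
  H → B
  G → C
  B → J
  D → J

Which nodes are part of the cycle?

A, C, D

DFS with gray/black marking from C:
C gray
  E gray
    B gray
      I gray
      I black
      J gray
        J→I: I black — skip
      J black
    B black
  E black
  A gray
    A→E: E black — skip
    D gray
      D→I: I black — skip
      D→C: C is gray → back edge
Back edge closes the cycle C → A → D → C; its vertices are {A, C, D}.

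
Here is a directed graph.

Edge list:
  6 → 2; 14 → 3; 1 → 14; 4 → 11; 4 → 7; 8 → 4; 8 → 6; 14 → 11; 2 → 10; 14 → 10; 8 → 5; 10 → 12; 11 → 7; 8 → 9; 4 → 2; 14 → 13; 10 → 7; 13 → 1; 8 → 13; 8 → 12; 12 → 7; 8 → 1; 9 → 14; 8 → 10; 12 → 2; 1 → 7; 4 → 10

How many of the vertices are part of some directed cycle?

6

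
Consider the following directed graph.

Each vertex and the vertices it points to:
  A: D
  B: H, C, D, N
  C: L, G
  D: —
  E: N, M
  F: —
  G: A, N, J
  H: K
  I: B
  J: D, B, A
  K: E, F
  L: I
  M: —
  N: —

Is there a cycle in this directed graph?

DFS with white/gray/black marking, starting from B:
B gray
  H gray
    K gray
      E gray
        N gray
        N black
        M gray
        M black
      E black
      F gray
      F black
    K black
  H black
  C gray
    L gray
      I gray
        I→B: B is gray → back edge
Back edge found, so a cycle exists: B → C → L → I → B.

Yes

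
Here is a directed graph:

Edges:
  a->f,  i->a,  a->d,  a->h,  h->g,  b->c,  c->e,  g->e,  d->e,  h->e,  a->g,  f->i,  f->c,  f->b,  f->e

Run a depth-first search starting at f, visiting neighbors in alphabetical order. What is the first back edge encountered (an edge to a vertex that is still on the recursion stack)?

a→f

DFS from f (visiting neighbors in alphabetical order); mark gray on enter, black on exit:
f gray
  b gray
    c gray
      e gray
      e black
    c black
  b black
  f→c: c black — skip
  f→e: e black — skip
  i gray
    a gray
      d gray
        d→e: e black — skip
      d black
      a→f: f is gray → back edge
First back edge: a → f.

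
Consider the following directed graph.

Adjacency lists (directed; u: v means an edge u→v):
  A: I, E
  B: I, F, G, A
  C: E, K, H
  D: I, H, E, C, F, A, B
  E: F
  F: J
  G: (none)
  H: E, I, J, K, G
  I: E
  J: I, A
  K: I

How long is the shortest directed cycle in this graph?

4

For each vertex v, BFS finds the shortest path from v back to v.
The shortest such closed walk is A → E → F → J → A, length 4.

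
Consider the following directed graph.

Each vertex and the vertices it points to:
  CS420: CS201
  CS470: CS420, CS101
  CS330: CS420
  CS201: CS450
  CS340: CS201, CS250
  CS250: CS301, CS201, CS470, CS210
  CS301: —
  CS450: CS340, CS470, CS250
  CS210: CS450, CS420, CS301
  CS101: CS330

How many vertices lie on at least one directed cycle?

A vertex is on a directed cycle iff it belongs to a strongly connected component of size ≥ 2 (or has a self-loop).
The vertices on cycles are {CS101, CS201, CS210, CS250, CS330, CS340, CS420, CS450, CS470} — 9 in total.

9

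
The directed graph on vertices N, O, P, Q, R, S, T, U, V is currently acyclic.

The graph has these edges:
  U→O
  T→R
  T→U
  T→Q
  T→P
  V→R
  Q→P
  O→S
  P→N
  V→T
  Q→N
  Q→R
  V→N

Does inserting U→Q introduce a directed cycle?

Adding U→Q creates a cycle iff Q can already reach U.
Explore from Q: no path reaches U. The graph stays acyclic.

No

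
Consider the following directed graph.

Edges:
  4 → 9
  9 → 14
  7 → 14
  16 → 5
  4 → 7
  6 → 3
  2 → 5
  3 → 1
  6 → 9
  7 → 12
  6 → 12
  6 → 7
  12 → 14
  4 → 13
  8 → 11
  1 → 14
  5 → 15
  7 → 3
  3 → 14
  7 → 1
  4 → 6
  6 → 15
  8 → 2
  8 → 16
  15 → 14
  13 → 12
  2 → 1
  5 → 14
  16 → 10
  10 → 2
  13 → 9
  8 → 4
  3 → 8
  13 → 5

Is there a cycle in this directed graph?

Yes

DFS with white/gray/black marking, starting from 1:
1 gray
  14 gray
  14 black
1 black
2 gray
  2→1: 1 black — skip
  5 gray
    15 gray
      15→14: 14 black — skip
    15 black
    5→14: 14 black — skip
  5 black
2 black
3 gray
  3→14: 14 black — skip
  8 gray
    11 gray
    11 black
    8→2: 2 black — skip
    16 gray
      10 gray
        10→2: 2 black — skip
      10 black
      16→5: 5 black — skip
    16 black
    4 gray
      6 gray
        9 gray
          9→14: 14 black — skip
        9 black
        6→15: 15 black — skip
        7 gray
          7→1: 1 black — skip
          7→3: 3 is gray → back edge
Back edge found, so a cycle exists: 3 → 8 → 4 → 6 → 7 → 3.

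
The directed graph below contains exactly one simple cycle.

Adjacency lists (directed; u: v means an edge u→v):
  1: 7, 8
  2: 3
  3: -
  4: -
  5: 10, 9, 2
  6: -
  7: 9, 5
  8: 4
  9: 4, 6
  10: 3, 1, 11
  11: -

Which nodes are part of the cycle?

DFS with gray/black marking from 1:
1 gray
  7 gray
    9 gray
      4 gray
      4 black
      6 gray
      6 black
    9 black
    5 gray
      10 gray
        3 gray
        3 black
        10→1: 1 is gray → back edge
Back edge closes the cycle 1 → 7 → 5 → 10 → 1; its vertices are {1, 5, 7, 10}.

1, 5, 7, 10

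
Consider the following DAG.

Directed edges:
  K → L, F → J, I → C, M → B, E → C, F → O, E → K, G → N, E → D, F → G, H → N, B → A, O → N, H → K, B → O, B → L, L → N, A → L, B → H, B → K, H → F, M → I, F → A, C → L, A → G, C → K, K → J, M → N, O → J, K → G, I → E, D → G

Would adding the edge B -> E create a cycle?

No

Adding B→E creates a cycle iff E can already reach B.
Explore from E: no path reaches B. The graph stays acyclic.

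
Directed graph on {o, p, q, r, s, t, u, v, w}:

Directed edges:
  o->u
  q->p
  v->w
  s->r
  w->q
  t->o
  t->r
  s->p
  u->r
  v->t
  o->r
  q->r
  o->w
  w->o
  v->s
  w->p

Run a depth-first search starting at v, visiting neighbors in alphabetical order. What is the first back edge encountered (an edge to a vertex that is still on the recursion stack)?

DFS from v (visiting neighbors in alphabetical order); mark gray on enter, black on exit:
v gray
  s gray
    p gray
    p black
    r gray
    r black
  s black
  t gray
    o gray
      o→r: r black — skip
      u gray
        u→r: r black — skip
      u black
      w gray
        w→o: o is gray → back edge
First back edge: w → o.

w->o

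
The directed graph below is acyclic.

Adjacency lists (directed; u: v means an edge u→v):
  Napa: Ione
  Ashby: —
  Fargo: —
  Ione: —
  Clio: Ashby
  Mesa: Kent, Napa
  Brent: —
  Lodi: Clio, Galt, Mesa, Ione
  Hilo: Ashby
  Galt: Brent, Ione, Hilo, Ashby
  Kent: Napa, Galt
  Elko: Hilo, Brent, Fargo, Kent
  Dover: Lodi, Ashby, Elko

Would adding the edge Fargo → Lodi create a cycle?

Adding Fargo→Lodi creates a cycle iff Lodi can already reach Fargo.
Explore from Lodi: no path reaches Fargo. The graph stays acyclic.

No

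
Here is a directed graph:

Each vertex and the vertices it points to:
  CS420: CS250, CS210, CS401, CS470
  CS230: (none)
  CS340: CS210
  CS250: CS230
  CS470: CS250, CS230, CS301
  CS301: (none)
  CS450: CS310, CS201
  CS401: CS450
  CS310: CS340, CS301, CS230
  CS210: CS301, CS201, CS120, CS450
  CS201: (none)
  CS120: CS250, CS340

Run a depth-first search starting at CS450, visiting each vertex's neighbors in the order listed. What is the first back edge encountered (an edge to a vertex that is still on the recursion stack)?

CS120→CS340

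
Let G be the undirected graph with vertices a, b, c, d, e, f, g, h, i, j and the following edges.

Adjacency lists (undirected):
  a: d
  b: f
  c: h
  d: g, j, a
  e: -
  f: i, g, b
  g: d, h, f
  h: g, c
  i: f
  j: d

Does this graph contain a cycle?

No

DFS, tracking each vertex's parent; an edge to a visited non-parent vertex closes a cycle.
Start from f:
visit f (parent –)
  visit i (parent f)
    i–f: parent, skip
  visit g (parent f)
    visit d (parent g)
      d–g: parent, skip
      visit j (parent d)
        j–d: parent, skip
      visit a (parent d)
        a–d: parent, skip
    visit h (parent g)
      h–g: parent, skip
      visit c (parent h)
        c–h: parent, skip
    g–f: parent, skip
  visit b (parent f)
    b–f: parent, skip
visit e (parent –)
No non-parent visited neighbor found — the graph is a forest.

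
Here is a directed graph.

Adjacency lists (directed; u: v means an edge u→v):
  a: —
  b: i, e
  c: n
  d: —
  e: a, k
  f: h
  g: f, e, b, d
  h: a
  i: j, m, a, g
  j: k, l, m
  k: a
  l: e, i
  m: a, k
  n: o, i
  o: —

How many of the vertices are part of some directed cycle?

5

A vertex is on a directed cycle iff it belongs to a strongly connected component of size ≥ 2 (or has a self-loop).
The vertices on cycles are {b, g, i, j, l} — 5 in total.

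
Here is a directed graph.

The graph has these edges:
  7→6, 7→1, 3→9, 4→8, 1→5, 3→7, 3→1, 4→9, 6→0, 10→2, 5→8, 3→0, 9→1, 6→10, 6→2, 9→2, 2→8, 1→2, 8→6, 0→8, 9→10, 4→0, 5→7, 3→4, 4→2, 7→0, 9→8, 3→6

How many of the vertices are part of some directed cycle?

A vertex is on a directed cycle iff it belongs to a strongly connected component of size ≥ 2 (or has a self-loop).
The vertices on cycles are {0, 1, 2, 5, 6, 7, 8, 10} — 8 in total.

8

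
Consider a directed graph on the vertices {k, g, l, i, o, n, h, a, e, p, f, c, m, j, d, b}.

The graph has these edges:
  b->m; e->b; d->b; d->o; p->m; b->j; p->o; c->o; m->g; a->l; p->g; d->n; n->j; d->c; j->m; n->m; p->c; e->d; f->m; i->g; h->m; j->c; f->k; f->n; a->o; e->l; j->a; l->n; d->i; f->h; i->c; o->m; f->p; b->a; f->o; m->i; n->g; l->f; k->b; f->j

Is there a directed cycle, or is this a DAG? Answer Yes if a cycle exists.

DFS with white/gray/black marking, starting from g:
g gray
g black
k gray
  b gray
    a gray
      o gray
        m gray
          m→g: g black — skip
          i gray
            i→g: g black — skip
            c gray
              c→o: o is gray → back edge
Back edge found, so a cycle exists: o → m → i → c → o.

Yes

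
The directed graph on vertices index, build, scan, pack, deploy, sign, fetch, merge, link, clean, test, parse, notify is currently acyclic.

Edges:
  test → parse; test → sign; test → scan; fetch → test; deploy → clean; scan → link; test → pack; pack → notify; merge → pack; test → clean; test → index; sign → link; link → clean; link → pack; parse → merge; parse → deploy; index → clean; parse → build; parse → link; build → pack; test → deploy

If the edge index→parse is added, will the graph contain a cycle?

No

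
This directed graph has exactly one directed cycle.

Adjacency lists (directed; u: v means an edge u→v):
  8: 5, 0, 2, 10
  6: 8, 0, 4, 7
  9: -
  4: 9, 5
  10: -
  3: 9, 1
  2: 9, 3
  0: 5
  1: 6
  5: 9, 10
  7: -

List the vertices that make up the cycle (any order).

DFS with gray/black marking from 6:
6 gray
  8 gray
    5 gray
      9 gray
      9 black
      10 gray
      10 black
    5 black
    0 gray
      0→5: 5 black — skip
    0 black
    2 gray
      2→9: 9 black — skip
      3 gray
        3→9: 9 black — skip
        1 gray
          1→6: 6 is gray → back edge
Back edge closes the cycle 6 → 8 → 2 → 3 → 1 → 6; its vertices are {1, 2, 3, 6, 8}.

1, 2, 3, 6, 8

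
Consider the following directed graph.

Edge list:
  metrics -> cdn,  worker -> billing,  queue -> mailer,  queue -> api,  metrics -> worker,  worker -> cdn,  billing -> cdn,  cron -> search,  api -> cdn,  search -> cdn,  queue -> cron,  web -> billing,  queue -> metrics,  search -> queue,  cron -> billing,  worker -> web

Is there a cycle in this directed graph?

DFS with white/gray/black marking, starting from worker:
worker gray
  web gray
    billing gray
      cdn gray
      cdn black
    billing black
  web black
  worker→billing: billing black — skip
  worker→cdn: cdn black — skip
worker black
api gray
  api→cdn: cdn black — skip
api black
metrics gray
  metrics→worker: worker black — skip
  metrics→cdn: cdn black — skip
metrics black
cron gray
  cron→billing: billing black — skip
  search gray
    queue gray
      queue→cron: cron is gray → back edge
Back edge found, so a cycle exists: cron → search → queue → cron.

Yes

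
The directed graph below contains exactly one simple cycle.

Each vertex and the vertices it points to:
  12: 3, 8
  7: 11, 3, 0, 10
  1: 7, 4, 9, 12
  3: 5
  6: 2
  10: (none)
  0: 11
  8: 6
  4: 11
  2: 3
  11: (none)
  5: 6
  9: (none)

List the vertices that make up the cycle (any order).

DFS with gray/black marking from 6:
6 gray
  2 gray
    3 gray
      5 gray
        5→6: 6 is gray → back edge
Back edge closes the cycle 6 → 2 → 3 → 5 → 6; its vertices are {2, 3, 5, 6}.

2, 3, 5, 6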